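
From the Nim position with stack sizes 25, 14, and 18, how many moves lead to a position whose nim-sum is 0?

Compute the nim-sum pairwise:
25 XOR 14 = 23
23 XOR 18 = 5
The overall nim-sum is X = 5. A stack of size p has a winning move iff p XOR X < p (reduce it to p XOR X).
  25: 25 XOR 5 = 28 ≥ 25 — no move.
  14: 14 XOR 5 = 11 < 14 — winning move (to 11).
  18: 18 XOR 5 = 23 ≥ 18 — no move.
That gives 1 winning move.

1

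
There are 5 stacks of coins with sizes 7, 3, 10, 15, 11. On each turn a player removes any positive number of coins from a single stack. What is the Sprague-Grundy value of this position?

Bitwise XOR of the heap sizes:
  0111  (7)
  0011  (3)
  1010  (10)
  1111  (15)
  1011  (11)
  ----
  1010  (10)

10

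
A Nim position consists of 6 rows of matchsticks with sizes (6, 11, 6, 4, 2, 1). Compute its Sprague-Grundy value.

In binary:
  0110  (6)
  1011  (11)
  0110  (6)
  0100  (4)
  0010  (2)
  0001  (1)
  ----
  1100  (12)

12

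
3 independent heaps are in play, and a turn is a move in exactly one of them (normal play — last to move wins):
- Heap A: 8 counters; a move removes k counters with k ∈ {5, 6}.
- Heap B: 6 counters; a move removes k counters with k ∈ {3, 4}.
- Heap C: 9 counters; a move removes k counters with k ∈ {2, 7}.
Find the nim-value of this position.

For heap A, compute g(0), g(1), … with moves {5, 6}:
k:     0  1  2  3  4  5  6  7  8
g(k):  0  0  0  0  0  1  1  1  1
So g(8) = 1.
For heap B, compute g(0), g(1), … with moves {3, 4}:
g(0) = mex{} = 0
g(1) = mex{} = 0
g(2) = mex{} = 0
g(3) = mex{0} = 1
g(4) = mex{0} = 1
g(5) = mex{0} = 1
g(6) = mex{0,1} = 2
So g(6) = 2.
Grundy values for heap C (subtraction set {2, 7}):
g(0) = mex{} = 0
g(1) = mex{} = 0
g(2) = mex{0} = 1
g(3) = mex{0} = 1
g(4) = mex{1} = 0
g(5) = mex{1} = 0
g(6) = mex{0} = 1
g(7) = mex{0} = 1
g(8) = mex{0,1} = 2
g(9) = mex{1} = 0
So g(9) = 0.
The value of a disjunctive sum is the nim-sum of the parts.
Combined value = 1 XOR 2 XOR 0 = 3.

3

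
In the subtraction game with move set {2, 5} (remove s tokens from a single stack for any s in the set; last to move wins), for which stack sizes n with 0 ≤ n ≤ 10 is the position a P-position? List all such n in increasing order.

0, 1, 4, 7, 8

Build the Grundy sequence with g(k) = mex{g(k−s) : s ∈ {2, 5}, s ≤ k}:
k:     0  1  2  3  4  5  6  7  8  9 10
g(k):  0  0  1  1  0  2  1  0  0  1  1
The P-positions (g = 0) in 0..10 are 0, 1, 4, 7, 8.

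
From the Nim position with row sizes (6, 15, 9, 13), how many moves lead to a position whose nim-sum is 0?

3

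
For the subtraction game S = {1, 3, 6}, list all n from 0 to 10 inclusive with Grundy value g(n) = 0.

0, 2, 4, 9

Compute g(0), g(1), … for moves {1, 3, 6}:
k:     0  1  2  3  4  5  6  7  8  9 10
g(k):  0  1  0  1  0  1  2  3  2  0  1
The P-positions (g = 0) in 0..10 are 0, 2, 4, 9.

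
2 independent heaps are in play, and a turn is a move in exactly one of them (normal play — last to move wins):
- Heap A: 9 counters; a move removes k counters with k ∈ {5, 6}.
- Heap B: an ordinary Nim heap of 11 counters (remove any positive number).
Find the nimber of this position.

Grundy values for heap A (subtraction set {5, 6}):
k:     0  1  2  3  4  5  6  7  8  9
g(k):  0  0  0  0  0  1  1  1  1  1
So g(9) = 1.
Heap B is a plain Nim heap of size 11, so its Grundy value is 11.
The value of a disjunctive sum is the nim-sum of the parts.
Combined value = 1 XOR 11 = 10.

10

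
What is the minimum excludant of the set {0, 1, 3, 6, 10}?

The values 0, 1 are all present; 2 is the first non-negative integer missing from the set.

2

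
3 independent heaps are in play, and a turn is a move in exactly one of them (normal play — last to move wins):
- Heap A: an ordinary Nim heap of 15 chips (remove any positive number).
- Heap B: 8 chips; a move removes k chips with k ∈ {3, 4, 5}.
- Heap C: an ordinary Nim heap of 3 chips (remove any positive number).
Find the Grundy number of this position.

12

Heap A is a plain Nim heap of size 15, so its Grundy value is 15.
For heap B, compute g(0), g(1), … with moves {3, 4, 5}:
k:     0  1  2  3  4  5  6  7  8
g(k):  0  0  0  1  1  1  2  2  0
So g(8) = 0.
Heap C is a plain Nim heap of size 3, so its Grundy value is 3.
By the Sprague-Grundy theorem, the Grundy value of a sum of independent games is the XOR of the component values.
Combined value = 15 XOR 0 XOR 3 = 12.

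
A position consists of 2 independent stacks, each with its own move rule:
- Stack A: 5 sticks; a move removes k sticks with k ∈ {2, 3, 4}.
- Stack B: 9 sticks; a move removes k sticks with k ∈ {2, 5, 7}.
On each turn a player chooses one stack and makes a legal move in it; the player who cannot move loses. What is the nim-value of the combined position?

Build the Grundy sequence for stack A with g(k) = mex{g(k−s) : s ∈ {2, 3, 4}, s ≤ k}:
k:     0  1  2  3  4  5
g(k):  0  0  1  1  2  2
So g(5) = 2.
For stack B, compute g(0), g(1), … with moves {2, 5, 7}:
g(0) = mex{} = 0
g(1) = mex{} = 0
g(2) = mex{0} = 1
g(3) = mex{0} = 1
g(4) = mex{1} = 0
g(5) = mex{0,1} = 2
g(6) = mex{0} = 1
g(7) = mex{0,1,2} = 3
g(8) = mex{0,1} = 2
g(9) = mex{0,1,3} = 2
So g(9) = 2.
The value of a disjunctive sum is the nim-sum of the parts.
Combined value = 2 ⊕ 2 = 0.

0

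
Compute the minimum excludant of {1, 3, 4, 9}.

0 is not in the set, so the mex is 0.

0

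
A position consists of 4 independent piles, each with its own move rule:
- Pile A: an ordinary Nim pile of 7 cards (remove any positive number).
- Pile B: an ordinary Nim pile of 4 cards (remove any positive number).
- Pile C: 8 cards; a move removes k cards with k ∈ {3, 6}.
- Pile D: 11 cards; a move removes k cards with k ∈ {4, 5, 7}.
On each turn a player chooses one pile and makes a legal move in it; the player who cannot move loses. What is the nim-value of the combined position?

1

Pile A is a plain Nim pile of size 7, so its Grundy value is 7.
Pile B is a plain Nim pile of size 4, so its Grundy value is 4.
For pile C, compute g(0), g(1), … with moves {3, 6}:
k:     0  1  2  3  4  5  6  7  8
g(k):  0  0  0  1  1  1  2  2  2
So g(8) = 2.
Build the Grundy sequence for pile D with g(k) = mex{g(k−s) : s ∈ {4, 5, 7}, s ≤ k}:
g(0) = mex{} = 0
g(1) = mex{} = 0
g(2) = mex{} = 0
g(3) = mex{} = 0
g(4) = mex{0} = 1
g(5) = mex{0} = 1
g(6) = mex{0} = 1
g(7) = mex{0} = 1
g(8) = mex{0,1} = 2
g(9) = mex{0,1} = 2
g(10) = mex{0,1} = 2
g(11) = mex{1} = 0
So g(11) = 0.
By the Sprague-Grundy theorem, the Grundy value of a sum of independent games is the XOR of the component values.
Combined value = 7 XOR 4 XOR 2 XOR 0 = 1.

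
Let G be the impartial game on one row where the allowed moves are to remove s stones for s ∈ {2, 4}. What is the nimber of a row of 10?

Grundy values for subtraction set {2, 4}:
k:     0  1  2  3  4  5  6  7  8  9 10
g(k):  0  0  1  1  2  2  0  0  1  1  2
So g(10) = 2.

2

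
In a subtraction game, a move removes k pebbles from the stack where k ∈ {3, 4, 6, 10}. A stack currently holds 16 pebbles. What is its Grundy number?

Build the Grundy sequence with g(k) = mex{g(k−s) : s ∈ {3, 4, 6, 10}, s ≤ k}:
k:     0  1  2  3  4  5  6  7  8  9 10 11 12 13 14 15 16
g(k):  0  0  0  1  1  1  2  2  2  0  3  3  1  4  0  2  0
So g(16) = 0.

0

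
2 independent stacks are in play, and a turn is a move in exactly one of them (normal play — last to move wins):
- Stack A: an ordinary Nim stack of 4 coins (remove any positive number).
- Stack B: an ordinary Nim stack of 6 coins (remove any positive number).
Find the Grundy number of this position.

Stack A is a plain Nim stack of size 4, so its Grundy value is 4.
Stack B is a plain Nim stack of size 6, so its Grundy value is 6.
The value of a disjunctive sum is the nim-sum of the parts.
Combined value = 4 ⊕ 6 = 2.

2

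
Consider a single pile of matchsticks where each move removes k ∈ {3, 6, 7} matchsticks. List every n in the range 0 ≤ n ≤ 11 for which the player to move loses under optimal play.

0, 1, 2, 10, 11

Compute g(0), g(1), … for moves {3, 6, 7}:
g(0) = mex{} = 0
g(1) = mex{} = 0
g(2) = mex{} = 0
g(3) = mex{0} = 1
g(4) = mex{0} = 1
g(5) = mex{0} = 1
g(6) = mex{0,1} = 2
g(7) = mex{0,1} = 2
g(8) = mex{0,1} = 2
g(9) = mex{0,1,2} = 3
g(10) = mex{1,2} = 0
g(11) = mex{1,2} = 0
The P-positions (g = 0) in 0..11 are 0, 1, 2, 10, 11.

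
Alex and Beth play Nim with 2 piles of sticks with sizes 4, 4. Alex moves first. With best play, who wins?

Beth wins

Bitwise XOR of the heap sizes:
  100  (4)
  100  (4)
  ---
  000  (0)
The nim-sum is 0, so this is a P-position: the player to move is in a losing position under optimal play; Alex is about to move from it and so loses — Beth wins.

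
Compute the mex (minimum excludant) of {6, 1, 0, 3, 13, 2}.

The values 0, 1, 2, 3 are all present; 4 is the first non-negative integer missing from the set.

4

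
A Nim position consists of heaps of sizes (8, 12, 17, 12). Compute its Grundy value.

25

Compute the nim-sum pairwise:
8 ^ 12 = 4
4 ^ 17 = 21
21 ^ 12 = 25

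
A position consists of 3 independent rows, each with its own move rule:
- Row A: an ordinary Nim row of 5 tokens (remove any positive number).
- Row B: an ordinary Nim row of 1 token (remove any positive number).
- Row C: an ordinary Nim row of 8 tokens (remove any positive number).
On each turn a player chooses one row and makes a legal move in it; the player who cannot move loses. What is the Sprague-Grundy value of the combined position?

Row A is a plain Nim row of size 5, so its Grundy value is 5.
Row B is a plain Nim row of size 1, so its Grundy value is 1.
Row C is a plain Nim row of size 8, so its Grundy value is 8.
By the Sprague-Grundy theorem, the Grundy value of a sum of independent games is the XOR of the component values.
Combined value = 5 ⊕ 1 ⊕ 8 = 12.

12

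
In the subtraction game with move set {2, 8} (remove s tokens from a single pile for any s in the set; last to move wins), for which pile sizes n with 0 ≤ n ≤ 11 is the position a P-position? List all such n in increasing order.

0, 1, 4, 5, 10, 11

Build the Grundy sequence with g(k) = mex{g(k−s) : s ∈ {2, 8}, s ≤ k}:
k:     0  1  2  3  4  5  6  7  8  9 10 11
g(k):  0  0  1  1  0  0  1  1  2  2  0  0
The P-positions (g = 0) in 0..11 are 0, 1, 4, 5, 10, 11.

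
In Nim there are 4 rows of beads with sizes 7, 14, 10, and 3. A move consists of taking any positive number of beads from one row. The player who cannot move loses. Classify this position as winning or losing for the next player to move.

Losing position

Compute the nim-sum pairwise:
7 ^ 14 = 9
9 ^ 10 = 3
3 ^ 3 = 0
The nim-sum is 0, so this is a P-position: the player to move is in a losing position under optimal play.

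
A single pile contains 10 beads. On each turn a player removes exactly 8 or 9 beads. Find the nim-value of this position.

1

Grundy values for subtraction set {8, 9}:
g(0) = mex{} = 0
g(1) = mex{} = 0
g(2) = mex{} = 0
g(3) = mex{} = 0
g(4) = mex{} = 0
g(5) = mex{} = 0
g(6) = mex{} = 0
g(7) = mex{} = 0
g(8) = mex{0} = 1
g(9) = mex{0} = 1
g(10) = mex{0} = 1
So g(10) = 1.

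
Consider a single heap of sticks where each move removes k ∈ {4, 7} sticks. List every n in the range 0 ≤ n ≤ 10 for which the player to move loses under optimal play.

0, 1, 2, 3

Build the Grundy sequence with g(k) = mex{g(k−s) : s ∈ {4, 7}, s ≤ k}:
g(0) = mex{} = 0
g(1) = mex{} = 0
g(2) = mex{} = 0
g(3) = mex{} = 0
g(4) = mex{0} = 1
g(5) = mex{0} = 1
g(6) = mex{0} = 1
g(7) = mex{0} = 1
g(8) = mex{0,1} = 2
g(9) = mex{0,1} = 2
g(10) = mex{0,1} = 2
The P-positions (g = 0) in 0..10 are 0, 1, 2, 3.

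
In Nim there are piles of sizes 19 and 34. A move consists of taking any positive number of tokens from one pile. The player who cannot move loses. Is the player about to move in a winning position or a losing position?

Winning position

Compute the nim-sum pairwise:
19 ⊕ 34 = 49
The nim-sum is 49 ≠ 0, so this is an N-position: the player to move can win.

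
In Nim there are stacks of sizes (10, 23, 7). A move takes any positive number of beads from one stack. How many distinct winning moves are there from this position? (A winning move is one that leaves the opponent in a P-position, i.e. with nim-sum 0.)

1

Nim-sum: 10 XOR 23 XOR 7 = 26.
The overall nim-sum is X = 26. A stack of size p has a winning move iff p XOR X < p (reduce it to p XOR X).
  10: 10 XOR 26 = 16 ≥ 10 — no move.
  23: 23 XOR 26 = 13 < 23 — winning move (to 13).
  7: 7 XOR 26 = 29 ≥ 7 — no move.
That gives 1 winning move.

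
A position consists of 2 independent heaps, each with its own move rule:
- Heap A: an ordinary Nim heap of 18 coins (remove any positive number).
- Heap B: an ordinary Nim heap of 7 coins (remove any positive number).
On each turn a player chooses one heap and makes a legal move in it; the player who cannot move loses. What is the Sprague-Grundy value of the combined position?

Heap A is a plain Nim heap of size 18, so its Grundy value is 18.
Heap B is a plain Nim heap of size 7, so its Grundy value is 7.
The value of a disjunctive sum is the nim-sum of the parts.
Combined value = 18 ⊕ 7 = 21.

21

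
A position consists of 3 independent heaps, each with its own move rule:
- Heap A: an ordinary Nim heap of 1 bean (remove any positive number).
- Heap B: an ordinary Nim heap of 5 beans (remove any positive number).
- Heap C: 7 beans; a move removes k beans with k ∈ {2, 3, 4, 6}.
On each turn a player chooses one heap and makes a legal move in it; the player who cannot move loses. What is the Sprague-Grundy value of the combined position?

7

Heap A is a plain Nim heap of size 1, so its Grundy value is 1.
Heap B is a plain Nim heap of size 5, so its Grundy value is 5.
Build the Grundy sequence for heap C with g(k) = mex{g(k−s) : s ∈ {2, 3, 4, 6}, s ≤ k}:
k:     0  1  2  3  4  5  6  7
g(k):  0  0  1  1  2  2  3  3
So g(7) = 3.
By the Sprague-Grundy theorem, the Grundy value of a sum of independent games is the XOR of the component values.
Combined value = 1 ⊕ 5 ⊕ 3 = 7.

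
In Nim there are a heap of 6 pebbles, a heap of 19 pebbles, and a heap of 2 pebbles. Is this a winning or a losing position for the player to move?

Nim-sum: 6 ⊕ 19 ⊕ 2 = 23.
The nim-sum is 23 ≠ 0, so this is an N-position: the player to move can win.

Winning position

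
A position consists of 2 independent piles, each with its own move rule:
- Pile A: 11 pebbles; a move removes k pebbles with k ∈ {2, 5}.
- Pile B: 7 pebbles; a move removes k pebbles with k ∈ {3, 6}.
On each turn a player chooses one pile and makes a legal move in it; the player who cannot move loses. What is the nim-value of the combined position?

Grundy values for pile A (subtraction set {2, 5}):
k:     0  1  2  3  4  5  6  7  8  9 10 11
g(k):  0  0  1  1  0  2  1  0  0  1  1  0
So g(11) = 0.
For pile B, compute g(0), g(1), … with moves {3, 6}:
g(0) = mex{} = 0
g(1) = mex{} = 0
g(2) = mex{} = 0
g(3) = mex{0} = 1
g(4) = mex{0} = 1
g(5) = mex{0} = 1
g(6) = mex{0,1} = 2
g(7) = mex{0,1} = 2
So g(7) = 2.
By the Sprague-Grundy theorem, the Grundy value of a sum of independent games is the XOR of the component values.
Combined value = 0 ⊕ 2 = 2.

2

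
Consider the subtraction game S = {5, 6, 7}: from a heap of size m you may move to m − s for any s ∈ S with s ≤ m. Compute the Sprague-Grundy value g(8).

1

Build the Grundy sequence with g(k) = mex{g(k−s) : s ∈ {5, 6, 7}, s ≤ k}:
k:     0  1  2  3  4  5  6  7  8
g(k):  0  0  0  0  0  1  1  1  1
So g(8) = 1.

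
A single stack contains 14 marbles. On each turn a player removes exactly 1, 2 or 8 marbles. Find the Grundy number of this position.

2

Compute g(0), g(1), … for moves {1, 2, 8}:
k:     0  1  2  3  4  5  6  7  8  9 10 11 12 13 14
g(k):  0  1  2  0  1  2  0  1  2  0  1  2  0  1  2
So g(14) = 2.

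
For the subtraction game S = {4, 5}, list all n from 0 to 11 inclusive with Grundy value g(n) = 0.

Build the Grundy sequence with g(k) = mex{g(k−s) : s ∈ {4, 5}, s ≤ k}:
k:     0  1  2  3  4  5  6  7  8  9 10 11
g(k):  0  0  0  0  1  1  1  1  2  0  0  0
The P-positions (g = 0) in 0..11 are 0, 1, 2, 3, 9, 10, 11.

0, 1, 2, 3, 9, 10, 11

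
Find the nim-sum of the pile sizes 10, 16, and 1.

Nim-sum: 10 ⊕ 16 ⊕ 1 = 27.

27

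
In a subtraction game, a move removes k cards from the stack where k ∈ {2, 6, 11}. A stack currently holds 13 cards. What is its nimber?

0

Grundy values for subtraction set {2, 6, 11}:
g(0) = mex{} = 0
g(1) = mex{} = 0
g(2) = mex{0} = 1
g(3) = mex{0} = 1
g(4) = mex{1} = 0
g(5) = mex{1} = 0
g(6) = mex{0} = 1
g(7) = mex{0} = 1
g(8) = mex{1} = 0
g(9) = mex{1} = 0
g(10) = mex{0} = 1
g(11) = mex{0} = 1
g(12) = mex{0,1} = 2
g(13) = mex{1} = 0
So g(13) = 0.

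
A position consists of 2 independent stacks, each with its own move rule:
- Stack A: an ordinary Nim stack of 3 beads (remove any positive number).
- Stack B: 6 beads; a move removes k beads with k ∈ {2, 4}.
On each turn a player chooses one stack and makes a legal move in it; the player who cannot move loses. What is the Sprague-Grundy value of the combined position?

3

Stack A is a plain Nim stack of size 3, so its Grundy value is 3.
For stack B, compute g(0), g(1), … with moves {2, 4}:
g(0) = mex{} = 0
g(1) = mex{} = 0
g(2) = mex{0} = 1
g(3) = mex{0} = 1
g(4) = mex{0,1} = 2
g(5) = mex{0,1} = 2
g(6) = mex{1,2} = 0
So g(6) = 0.
The value of a disjunctive sum is the nim-sum of the parts.
Combined value = 3 XOR 0 = 3.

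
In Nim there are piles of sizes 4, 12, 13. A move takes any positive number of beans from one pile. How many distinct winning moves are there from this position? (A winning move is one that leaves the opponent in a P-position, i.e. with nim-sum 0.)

3

In binary:
  0100  (4)
  1100  (12)
  1101  (13)
  ----
  0101  (5)
The overall nim-sum is X = 5. A pile of size p has a winning move iff p XOR X < p (reduce it to p XOR X).
  4: 4 XOR 5 = 1 < 4 — winning move (to 1).
  12: 12 XOR 5 = 9 < 12 — winning move (to 9).
  13: 13 XOR 5 = 8 < 13 — winning move (to 8).
That gives 3 winning moves.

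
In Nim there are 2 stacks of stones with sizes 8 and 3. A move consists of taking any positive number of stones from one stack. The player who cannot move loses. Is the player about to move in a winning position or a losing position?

Compute the nim-sum pairwise:
8 ⊕ 3 = 11
The nim-sum is 11 ≠ 0, so this is an N-position: the player to move can win.

Winning position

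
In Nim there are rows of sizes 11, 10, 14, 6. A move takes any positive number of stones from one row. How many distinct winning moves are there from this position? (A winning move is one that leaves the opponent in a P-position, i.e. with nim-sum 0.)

3

Write each in binary and XOR column by column:
  1011  (11)
  1010  (10)
  1110  (14)
  0110  (6)
  ----
  1001  (9)
The overall nim-sum is X = 9. A row of size p has a winning move iff p XOR X < p (reduce it to p XOR X).
  11: 11 XOR 9 = 2 < 11 — winning move (to 2).
  10: 10 XOR 9 = 3 < 10 — winning move (to 3).
  14: 14 XOR 9 = 7 < 14 — winning move (to 7).
  6: 6 XOR 9 = 15 ≥ 6 — no move.
That gives 3 winning moves.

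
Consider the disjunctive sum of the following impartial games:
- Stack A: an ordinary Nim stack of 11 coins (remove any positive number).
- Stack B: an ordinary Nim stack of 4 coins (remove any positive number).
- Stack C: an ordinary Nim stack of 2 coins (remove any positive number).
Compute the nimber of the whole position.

Stack A is a plain Nim stack of size 11, so its Grundy value is 11.
Stack B is a plain Nim stack of size 4, so its Grundy value is 4.
Stack C is a plain Nim stack of size 2, so its Grundy value is 2.
The value of a disjunctive sum is the nim-sum of the parts.
Combined value = 11 XOR 4 XOR 2 = 13.

13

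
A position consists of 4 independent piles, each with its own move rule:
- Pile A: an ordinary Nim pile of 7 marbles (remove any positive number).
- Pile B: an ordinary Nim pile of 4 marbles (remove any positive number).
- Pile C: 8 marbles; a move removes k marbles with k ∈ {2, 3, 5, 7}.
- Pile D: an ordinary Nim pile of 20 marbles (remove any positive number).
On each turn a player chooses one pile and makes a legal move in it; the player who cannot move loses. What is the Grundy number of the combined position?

19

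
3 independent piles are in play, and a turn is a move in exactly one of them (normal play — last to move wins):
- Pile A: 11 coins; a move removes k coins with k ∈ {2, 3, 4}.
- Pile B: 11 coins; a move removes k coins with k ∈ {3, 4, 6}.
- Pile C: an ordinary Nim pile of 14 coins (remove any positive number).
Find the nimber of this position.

Grundy values for pile A (subtraction set {2, 3, 4}):
k:     0  1  2  3  4  5  6  7  8  9 10 11
g(k):  0  0  1  1  2  2  0  0  1  1  2  2
So g(11) = 2.
Build the Grundy sequence for pile B with g(k) = mex{g(k−s) : s ∈ {3, 4, 6}, s ≤ k}:
g(0) = mex{} = 0
g(1) = mex{} = 0
g(2) = mex{} = 0
g(3) = mex{0} = 1
g(4) = mex{0} = 1
g(5) = mex{0} = 1
g(6) = mex{0,1} = 2
g(7) = mex{0,1} = 2
g(8) = mex{0,1} = 2
g(9) = mex{1,2} = 0
g(10) = mex{1,2} = 0
g(11) = mex{1,2} = 0
So g(11) = 0.
Pile C is a plain Nim pile of size 14, so its Grundy value is 14.
By the Sprague-Grundy theorem, the Grundy value of a sum of independent games is the XOR of the component values.
Combined value = 2 XOR 0 XOR 14 = 12.

12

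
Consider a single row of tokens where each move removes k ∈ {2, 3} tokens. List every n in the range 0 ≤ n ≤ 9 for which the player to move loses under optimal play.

Grundy values for subtraction set {2, 3}:
g(0) = mex{} = 0
g(1) = mex{} = 0
g(2) = mex{0} = 1
g(3) = mex{0} = 1
g(4) = mex{0,1} = 2
g(5) = mex{1} = 0
g(6) = mex{1,2} = 0
g(7) = mex{0,2} = 1
g(8) = mex{0} = 1
g(9) = mex{0,1} = 2
The P-positions (g = 0) in 0..9 are 0, 1, 5, 6.

0, 1, 5, 6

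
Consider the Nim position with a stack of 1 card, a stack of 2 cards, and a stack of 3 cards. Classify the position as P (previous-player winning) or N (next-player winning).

P-position

Compute the nim-sum pairwise:
1 ^ 2 = 3
3 ^ 3 = 0
The nim-sum is 0, so this is a P-position: the player to move is in a losing position under optimal play.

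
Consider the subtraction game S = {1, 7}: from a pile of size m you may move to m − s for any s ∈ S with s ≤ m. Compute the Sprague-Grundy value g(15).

Build the Grundy sequence with g(k) = mex{g(k−s) : s ∈ {1, 7}, s ≤ k}:
k:     0  1  2  3  4  5  6  7  8  9 10 11 12 13 14 15
g(k):  0  1  0  1  0  1  0  1  0  1  0  1  0  1  0  1
So g(15) = 1.

1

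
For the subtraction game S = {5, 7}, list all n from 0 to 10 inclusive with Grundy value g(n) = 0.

0, 1, 2, 3, 4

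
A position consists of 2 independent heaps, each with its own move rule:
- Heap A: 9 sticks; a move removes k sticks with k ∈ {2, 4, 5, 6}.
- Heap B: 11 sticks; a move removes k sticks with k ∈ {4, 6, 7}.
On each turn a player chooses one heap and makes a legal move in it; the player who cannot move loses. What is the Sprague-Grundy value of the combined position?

Grundy values for heap A (subtraction set {2, 4, 5, 6}):
g(0) = mex{} = 0
g(1) = mex{} = 0
g(2) = mex{0} = 1
g(3) = mex{0} = 1
g(4) = mex{0,1} = 2
g(5) = mex{0,1} = 2
g(6) = mex{0,1,2} = 3
g(7) = mex{0,1,2} = 3
g(8) = mex{1,2,3} = 0
g(9) = mex{1,2,3} = 0
So g(9) = 0.
Build the Grundy sequence for heap B with g(k) = mex{g(k−s) : s ∈ {4, 6, 7}, s ≤ k}:
g(0) = mex{} = 0
g(1) = mex{} = 0
g(2) = mex{} = 0
g(3) = mex{} = 0
g(4) = mex{0} = 1
g(5) = mex{0} = 1
g(6) = mex{0} = 1
g(7) = mex{0} = 1
g(8) = mex{0,1} = 2
g(9) = mex{0,1} = 2
g(10) = mex{0,1} = 2
g(11) = mex{1} = 0
So g(11) = 0.
The value of a disjunctive sum is the nim-sum of the parts.
Combined value = 0 XOR 0 = 0.

0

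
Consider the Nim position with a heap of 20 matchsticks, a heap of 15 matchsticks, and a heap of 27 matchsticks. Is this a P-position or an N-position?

Compute the nim-sum pairwise:
20 XOR 15 = 27
27 XOR 27 = 0
The nim-sum is 0, so this is a P-position: the player to move is in a losing position under optimal play.

P-position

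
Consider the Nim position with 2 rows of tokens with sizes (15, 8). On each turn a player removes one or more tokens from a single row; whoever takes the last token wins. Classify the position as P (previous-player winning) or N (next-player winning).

Nim-sum: 15 XOR 8 = 7.
The nim-sum is 7 ≠ 0, so this is an N-position: the player to move can win.

N-position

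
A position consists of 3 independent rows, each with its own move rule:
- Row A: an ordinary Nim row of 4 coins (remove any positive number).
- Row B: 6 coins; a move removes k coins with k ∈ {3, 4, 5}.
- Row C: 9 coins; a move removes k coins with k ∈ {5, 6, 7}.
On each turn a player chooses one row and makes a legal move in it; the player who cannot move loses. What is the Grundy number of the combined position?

7

Row A is a plain Nim row of size 4, so its Grundy value is 4.
Build the Grundy sequence for row B with g(k) = mex{g(k−s) : s ∈ {3, 4, 5}, s ≤ k}:
k:     0  1  2  3  4  5  6
g(k):  0  0  0  1  1  1  2
So g(6) = 2.
For row C, compute g(0), g(1), … with moves {5, 6, 7}:
k:     0  1  2  3  4  5  6  7  8  9
g(k):  0  0  0  0  0  1  1  1  1  1
So g(9) = 1.
The value of a disjunctive sum is the nim-sum of the parts.
Combined value = 4 ⊕ 2 ⊕ 1 = 7.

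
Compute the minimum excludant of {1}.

0 is not in the set, so the mex is 0.

0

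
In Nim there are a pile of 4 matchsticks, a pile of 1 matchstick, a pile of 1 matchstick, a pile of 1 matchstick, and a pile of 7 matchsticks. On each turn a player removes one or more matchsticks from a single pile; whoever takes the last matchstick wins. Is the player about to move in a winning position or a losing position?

Winning position

Compute the nim-sum pairwise:
4 ^ 1 = 5
5 ^ 1 = 4
4 ^ 1 = 5
5 ^ 7 = 2
The nim-sum is 2 ≠ 0, so this is an N-position: the player to move can win.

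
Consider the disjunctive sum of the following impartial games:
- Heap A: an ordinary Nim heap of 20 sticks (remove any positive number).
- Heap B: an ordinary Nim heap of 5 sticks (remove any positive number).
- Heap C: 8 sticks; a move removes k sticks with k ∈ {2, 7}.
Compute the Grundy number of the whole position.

Heap A is a plain Nim heap of size 20, so its Grundy value is 20.
Heap B is a plain Nim heap of size 5, so its Grundy value is 5.
Grundy values for heap C (subtraction set {2, 7}):
k:     0  1  2  3  4  5  6  7  8
g(k):  0  0  1  1  0  0  1  1  2
So g(8) = 2.
The value of a disjunctive sum is the nim-sum of the parts.
Combined value = 20 ⊕ 5 ⊕ 2 = 19.

19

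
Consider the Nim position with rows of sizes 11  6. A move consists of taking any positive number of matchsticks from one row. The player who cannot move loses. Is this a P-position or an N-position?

Nim-sum: 11 ^ 6 = 13.
The nim-sum is 13 ≠ 0, so this is an N-position: the player to move can win.

N-position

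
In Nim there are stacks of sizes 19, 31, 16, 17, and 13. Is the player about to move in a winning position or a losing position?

Losing position

In binary:
  10011  (19)
  11111  (31)
  10000  (16)
  10001  (17)
  01101  (13)
  -----
  00000  (0)
The nim-sum is 0, so this is a P-position: the player to move is in a losing position under optimal play.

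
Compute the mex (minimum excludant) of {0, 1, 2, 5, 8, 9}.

3

The values 0, 1, 2 are all present; 3 is the first non-negative integer missing from the set.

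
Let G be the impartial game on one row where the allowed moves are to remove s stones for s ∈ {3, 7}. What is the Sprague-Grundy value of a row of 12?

0

Compute g(0), g(1), … for moves {3, 7}:
k:     0  1  2  3  4  5  6  7  8  9 10 11 12
g(k):  0  0  0  1  1  1  0  2  2  1  0  0  0
So g(12) = 0.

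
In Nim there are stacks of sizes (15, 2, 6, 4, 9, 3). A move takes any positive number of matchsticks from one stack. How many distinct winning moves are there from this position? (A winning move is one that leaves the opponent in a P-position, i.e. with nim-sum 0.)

Nim-sum: 15 ⊕ 2 ⊕ 6 ⊕ 4 ⊕ 9 ⊕ 3 = 5.
The overall nim-sum is X = 5. A stack of size p has a winning move iff p XOR X < p (reduce it to p XOR X).
  15: 15 XOR 5 = 10 < 15 — winning move (to 10).
  2: 2 XOR 5 = 7 ≥ 2 — no move.
  6: 6 XOR 5 = 3 < 6 — winning move (to 3).
  4: 4 XOR 5 = 1 < 4 — winning move (to 1).
  9: 9 XOR 5 = 12 ≥ 9 — no move.
  3: 3 XOR 5 = 6 ≥ 3 — no move.
That gives 3 winning moves.

3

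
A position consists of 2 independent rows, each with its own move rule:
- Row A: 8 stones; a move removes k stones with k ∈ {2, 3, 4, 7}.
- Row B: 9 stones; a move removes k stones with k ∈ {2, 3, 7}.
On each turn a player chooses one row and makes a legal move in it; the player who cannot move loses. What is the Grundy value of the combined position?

3

Build the Grundy sequence for row A with g(k) = mex{g(k−s) : s ∈ {2, 3, 4, 7}, s ≤ k}:
g(0) = mex{} = 0
g(1) = mex{} = 0
g(2) = mex{0} = 1
g(3) = mex{0} = 1
g(4) = mex{0,1} = 2
g(5) = mex{0,1} = 2
g(6) = mex{1,2} = 0
g(7) = mex{0,1,2} = 3
g(8) = mex{0,2} = 1
So g(8) = 1.
For row B, compute g(0), g(1), … with moves {2, 3, 7}:
k:     0  1  2  3  4  5  6  7  8  9
g(k):  0  0  1  1  2  0  0  1  1  2
So g(9) = 2.
By the Sprague-Grundy theorem, the Grundy value of a sum of independent games is the XOR of the component values.
Combined value = 1 XOR 2 = 3.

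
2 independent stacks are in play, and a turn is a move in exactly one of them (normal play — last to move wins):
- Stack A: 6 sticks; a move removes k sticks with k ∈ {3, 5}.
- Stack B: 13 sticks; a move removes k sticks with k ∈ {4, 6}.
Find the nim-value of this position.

2

For stack A, compute g(0), g(1), … with moves {3, 5}:
k:     0  1  2  3  4  5  6
g(k):  0  0  0  1  1  1  2
So g(6) = 2.
Grundy values for stack B (subtraction set {4, 6}):
g(0) = mex{} = 0
g(1) = mex{} = 0
g(2) = mex{} = 0
g(3) = mex{} = 0
g(4) = mex{0} = 1
g(5) = mex{0} = 1
g(6) = mex{0} = 1
g(7) = mex{0} = 1
g(8) = mex{0,1} = 2
g(9) = mex{0,1} = 2
g(10) = mex{1} = 0
g(11) = mex{1} = 0
g(12) = mex{1,2} = 0
g(13) = mex{1,2} = 0
So g(13) = 0.
By the Sprague-Grundy theorem, the Grundy value of a sum of independent games is the XOR of the component values.
Combined value = 2 ⊕ 0 = 2.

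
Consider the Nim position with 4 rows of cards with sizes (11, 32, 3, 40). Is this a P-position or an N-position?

P-position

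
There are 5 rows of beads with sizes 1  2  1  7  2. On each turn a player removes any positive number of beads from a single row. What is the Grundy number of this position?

7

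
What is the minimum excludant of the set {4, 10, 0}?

1

0 is in the set but 1 is not, so the mex is 1.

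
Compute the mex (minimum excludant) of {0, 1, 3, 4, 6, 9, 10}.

2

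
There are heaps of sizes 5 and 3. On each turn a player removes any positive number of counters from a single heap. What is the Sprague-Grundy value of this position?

6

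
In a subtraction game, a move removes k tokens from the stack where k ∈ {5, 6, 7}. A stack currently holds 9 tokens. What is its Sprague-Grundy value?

Compute g(0), g(1), … for moves {5, 6, 7}:
g(0) = mex{} = 0
g(1) = mex{} = 0
g(2) = mex{} = 0
g(3) = mex{} = 0
g(4) = mex{} = 0
g(5) = mex{0} = 1
g(6) = mex{0} = 1
g(7) = mex{0} = 1
g(8) = mex{0} = 1
g(9) = mex{0} = 1
So g(9) = 1.

1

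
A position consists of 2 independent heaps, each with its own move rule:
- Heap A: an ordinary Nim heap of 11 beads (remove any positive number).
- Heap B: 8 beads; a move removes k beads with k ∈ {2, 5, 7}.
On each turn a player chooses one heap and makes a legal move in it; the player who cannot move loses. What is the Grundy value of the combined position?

9

Heap A is a plain Nim heap of size 11, so its Grundy value is 11.
Grundy values for heap B (subtraction set {2, 5, 7}):
g(0) = mex{} = 0
g(1) = mex{} = 0
g(2) = mex{0} = 1
g(3) = mex{0} = 1
g(4) = mex{1} = 0
g(5) = mex{0,1} = 2
g(6) = mex{0} = 1
g(7) = mex{0,1,2} = 3
g(8) = mex{0,1} = 2
So g(8) = 2.
The value of a disjunctive sum is the nim-sum of the parts.
Combined value = 11 XOR 2 = 9.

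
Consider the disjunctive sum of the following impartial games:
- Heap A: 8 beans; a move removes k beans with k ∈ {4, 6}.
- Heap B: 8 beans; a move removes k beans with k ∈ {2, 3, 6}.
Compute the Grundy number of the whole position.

0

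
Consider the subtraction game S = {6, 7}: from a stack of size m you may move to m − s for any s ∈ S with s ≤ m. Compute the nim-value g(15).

0

Compute g(0), g(1), … for moves {6, 7}:
k:     0  1  2  3  4  5  6  7  8  9 10 11 12 13 14 15
g(k):  0  0  0  0  0  0  1  1  1  1  1  1  2  0  0  0
So g(15) = 0.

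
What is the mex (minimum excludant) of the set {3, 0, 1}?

2

The values 0, 1 are all present; 2 is the first non-negative integer missing from the set.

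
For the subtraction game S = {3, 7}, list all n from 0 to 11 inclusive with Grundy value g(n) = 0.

0, 1, 2, 6, 10, 11

Compute g(0), g(1), … for moves {3, 7}:
g(0) = mex{} = 0
g(1) = mex{} = 0
g(2) = mex{} = 0
g(3) = mex{0} = 1
g(4) = mex{0} = 1
g(5) = mex{0} = 1
g(6) = mex{1} = 0
g(7) = mex{0,1} = 2
g(8) = mex{0,1} = 2
g(9) = mex{0} = 1
g(10) = mex{1,2} = 0
g(11) = mex{1,2} = 0
The P-positions (g = 0) in 0..11 are 0, 1, 2, 6, 10, 11.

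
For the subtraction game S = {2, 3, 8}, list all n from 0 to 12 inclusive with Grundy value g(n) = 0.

Grundy values for subtraction set {2, 3, 8}:
k:     0  1  2  3  4  5  6  7  8  9 10 11 12
g(k):  0  0  1  1  2  0  0  1  1  2  0  0  1
The P-positions (g = 0) in 0..12 are 0, 1, 5, 6, 10, 11.

0, 1, 5, 6, 10, 11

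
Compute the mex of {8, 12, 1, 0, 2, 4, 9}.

The values 0, 1, 2 are all present; 3 is the first non-negative integer missing from the set.

3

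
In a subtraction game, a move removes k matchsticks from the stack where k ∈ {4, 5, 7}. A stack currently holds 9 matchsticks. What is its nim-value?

Build the Grundy sequence with g(k) = mex{g(k−s) : s ∈ {4, 5, 7}, s ≤ k}:
g(0) = mex{} = 0
g(1) = mex{} = 0
g(2) = mex{} = 0
g(3) = mex{} = 0
g(4) = mex{0} = 1
g(5) = mex{0} = 1
g(6) = mex{0} = 1
g(7) = mex{0} = 1
g(8) = mex{0,1} = 2
g(9) = mex{0,1} = 2
So g(9) = 2.

2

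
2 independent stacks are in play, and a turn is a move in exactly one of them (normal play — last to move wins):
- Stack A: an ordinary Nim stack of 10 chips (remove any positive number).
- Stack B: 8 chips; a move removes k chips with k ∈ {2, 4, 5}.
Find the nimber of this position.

10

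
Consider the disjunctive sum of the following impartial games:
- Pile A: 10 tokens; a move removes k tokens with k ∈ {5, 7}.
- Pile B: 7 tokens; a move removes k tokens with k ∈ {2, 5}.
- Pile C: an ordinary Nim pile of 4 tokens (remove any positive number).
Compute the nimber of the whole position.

Build the Grundy sequence for pile A with g(k) = mex{g(k−s) : s ∈ {5, 7}, s ≤ k}:
g(0) = mex{} = 0
g(1) = mex{} = 0
g(2) = mex{} = 0
g(3) = mex{} = 0
g(4) = mex{} = 0
g(5) = mex{0} = 1
g(6) = mex{0} = 1
g(7) = mex{0} = 1
g(8) = mex{0} = 1
g(9) = mex{0} = 1
g(10) = mex{0,1} = 2
So g(10) = 2.
For pile B, compute g(0), g(1), … with moves {2, 5}:
g(0) = mex{} = 0
g(1) = mex{} = 0
g(2) = mex{0} = 1
g(3) = mex{0} = 1
g(4) = mex{1} = 0
g(5) = mex{0,1} = 2
g(6) = mex{0} = 1
g(7) = mex{1,2} = 0
So g(7) = 0.
Pile C is a plain Nim pile of size 4, so its Grundy value is 4.
The value of a disjunctive sum is the nim-sum of the parts.
Combined value = 2 XOR 0 XOR 4 = 6.

6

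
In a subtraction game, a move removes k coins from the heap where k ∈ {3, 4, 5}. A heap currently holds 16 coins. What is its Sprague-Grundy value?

Compute g(0), g(1), … for moves {3, 4, 5}:
k:     0  1  2  3  4  5  6  7  8  9 10 11 12 13 14 15 16
g(k):  0  0  0  1  1  1  2  2  0  0  0  1  1  1  2  2  0
So g(16) = 0.

0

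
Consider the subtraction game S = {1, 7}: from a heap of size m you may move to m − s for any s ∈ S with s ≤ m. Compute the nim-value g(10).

Grundy values for subtraction set {1, 7}:
g(0) = mex{} = 0
g(1) = mex{0} = 1
g(2) = mex{1} = 0
g(3) = mex{0} = 1
g(4) = mex{1} = 0
g(5) = mex{0} = 1
g(6) = mex{1} = 0
g(7) = mex{0} = 1
g(8) = mex{1} = 0
g(9) = mex{0} = 1
g(10) = mex{1} = 0
So g(10) = 0.

0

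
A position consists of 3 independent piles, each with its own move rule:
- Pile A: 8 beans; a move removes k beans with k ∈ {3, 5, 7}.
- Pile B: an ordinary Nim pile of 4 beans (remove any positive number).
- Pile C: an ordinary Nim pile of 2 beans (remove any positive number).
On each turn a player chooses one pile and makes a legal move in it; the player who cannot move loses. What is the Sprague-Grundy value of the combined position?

For pile A, compute g(0), g(1), … with moves {3, 5, 7}:
k:     0  1  2  3  4  5  6  7  8
g(k):  0  0  0  1  1  1  2  2  2
So g(8) = 2.
Pile B is a plain Nim pile of size 4, so its Grundy value is 4.
Pile C is a plain Nim pile of size 2, so its Grundy value is 2.
By the Sprague-Grundy theorem, the Grundy value of a sum of independent games is the XOR of the component values.
Combined value = 2 ⊕ 4 ⊕ 2 = 4.

4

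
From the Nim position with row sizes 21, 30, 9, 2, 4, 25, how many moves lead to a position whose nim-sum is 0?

3

Compute the nim-sum pairwise:
21 XOR 30 = 11
11 XOR 9 = 2
2 XOR 2 = 0
0 XOR 4 = 4
4 XOR 25 = 29
The overall nim-sum is X = 29. A row of size p has a winning move iff p XOR X < p (reduce it to p XOR X).
  21: 21 XOR 29 = 8 < 21 — winning move (to 8).
  30: 30 XOR 29 = 3 < 30 — winning move (to 3).
  9: 9 XOR 29 = 20 ≥ 9 — no move.
  2: 2 XOR 29 = 31 ≥ 2 — no move.
  4: 4 XOR 29 = 25 ≥ 4 — no move.
  25: 25 XOR 29 = 4 < 25 — winning move (to 4).
That gives 3 winning moves.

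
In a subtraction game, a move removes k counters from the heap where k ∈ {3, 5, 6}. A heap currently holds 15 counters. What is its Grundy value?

2

Grundy values for subtraction set {3, 5, 6}:
k:     0  1  2  3  4  5  6  7  8  9 10 11 12 13 14 15
g(k):  0  0  0  1  1  1  2  2  2  0  0  0  1  1  1  2
So g(15) = 2.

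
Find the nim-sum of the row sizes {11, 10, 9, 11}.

Bitwise XOR of the heap sizes:
  1011  (11)
  1010  (10)
  1001  (9)
  1011  (11)
  ----
  0011  (3)

3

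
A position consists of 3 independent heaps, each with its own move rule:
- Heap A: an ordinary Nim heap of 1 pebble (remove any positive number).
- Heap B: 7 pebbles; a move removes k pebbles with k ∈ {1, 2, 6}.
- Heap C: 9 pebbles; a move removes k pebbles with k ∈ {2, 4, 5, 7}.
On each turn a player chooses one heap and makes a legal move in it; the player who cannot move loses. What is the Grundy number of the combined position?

1

Heap A is a plain Nim heap of size 1, so its Grundy value is 1.
Grundy values for heap B (subtraction set {1, 2, 6}):
g(0) = mex{} = 0
g(1) = mex{0} = 1
g(2) = mex{0,1} = 2
g(3) = mex{1,2} = 0
g(4) = mex{0,2} = 1
g(5) = mex{0,1} = 2
g(6) = mex{0,1,2} = 3
g(7) = mex{1,2,3} = 0
So g(7) = 0.
Grundy values for heap C (subtraction set {2, 4, 5, 7}):
g(0) = mex{} = 0
g(1) = mex{} = 0
g(2) = mex{0} = 1
g(3) = mex{0} = 1
g(4) = mex{0,1} = 2
g(5) = mex{0,1} = 2
g(6) = mex{0,1,2} = 3
g(7) = mex{0,1,2} = 3
g(8) = mex{0,1,2,3} = 4
g(9) = mex{1,2,3} = 0
So g(9) = 0.
The value of a disjunctive sum is the nim-sum of the parts.
Combined value = 1 ⊕ 0 ⊕ 0 = 1.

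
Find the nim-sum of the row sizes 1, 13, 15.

Nim-sum: 1 ⊕ 13 ⊕ 15 = 3.

3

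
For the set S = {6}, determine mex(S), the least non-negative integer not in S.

0 is not in the set, so the mex is 0.

0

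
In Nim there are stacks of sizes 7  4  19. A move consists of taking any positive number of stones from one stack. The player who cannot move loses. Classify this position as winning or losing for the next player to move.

Winning position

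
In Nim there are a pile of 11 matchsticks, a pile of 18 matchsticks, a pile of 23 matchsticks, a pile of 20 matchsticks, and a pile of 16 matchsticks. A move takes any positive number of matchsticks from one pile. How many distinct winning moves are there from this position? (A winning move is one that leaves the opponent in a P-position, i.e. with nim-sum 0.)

Bitwise XOR of the heap sizes:
  01011  (11)
  10010  (18)
  10111  (23)
  10100  (20)
  10000  (16)
  -----
  01010  (10)
The overall nim-sum is X = 10. A pile of size p has a winning move iff p XOR X < p (reduce it to p XOR X).
  11: 11 XOR 10 = 1 < 11 — winning move (to 1).
  18: 18 XOR 10 = 24 ≥ 18 — no move.
  23: 23 XOR 10 = 29 ≥ 23 — no move.
  20: 20 XOR 10 = 30 ≥ 20 — no move.
  16: 16 XOR 10 = 26 ≥ 16 — no move.
That gives 1 winning move.

1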